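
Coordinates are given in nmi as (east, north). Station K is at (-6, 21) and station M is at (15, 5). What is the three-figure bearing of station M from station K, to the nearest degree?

127°

Δeast = 15 − -6 = 21.00; Δnorth = 5 − 21 = -16.00.
Bearing = atan2(Δeast, Δnorth) mod 360° = 127.30° ≈ 127°.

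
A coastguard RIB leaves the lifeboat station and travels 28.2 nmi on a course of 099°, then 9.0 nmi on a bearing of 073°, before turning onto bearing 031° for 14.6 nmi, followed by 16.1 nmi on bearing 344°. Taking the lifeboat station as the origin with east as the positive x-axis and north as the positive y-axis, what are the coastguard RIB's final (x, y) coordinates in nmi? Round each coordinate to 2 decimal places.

Leg 1 (099°, 28.2 nmi): east 28.2 sin 99° = 27.85, north 28.2 cos 99° = -4.41
Leg 2 (073°, 9.0 nmi): east 9.0 sin 73° = 8.61, north 9.0 cos 73° = 2.63
Leg 3 (031°, 14.6 nmi): east 14.6 sin 31° = 7.52, north 14.6 cos 31° = 12.51
Leg 4 (344°, 16.1 nmi): east 16.1 sin 344° = -4.44, north 16.1 cos 344° = 15.48
Summing: 39.54 nmi east, 26.21 nmi north → (39.54, 26.21).

(39.54, 26.21)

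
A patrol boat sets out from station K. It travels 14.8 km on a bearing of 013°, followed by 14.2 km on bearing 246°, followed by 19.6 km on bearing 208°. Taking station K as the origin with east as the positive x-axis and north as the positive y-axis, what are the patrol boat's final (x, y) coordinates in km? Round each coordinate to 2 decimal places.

(-18.84, -8.66)

Leg 1 (013°, 14.8 km): east 14.8 sin 13° = 3.33, north 14.8 cos 13° = 14.42
Leg 2 (246°, 14.2 km): east 14.2 sin 246° = -12.97, north 14.2 cos 246° = -5.78
Leg 3 (208°, 19.6 km): east 19.6 sin 208° = -9.20, north 19.6 cos 208° = -17.31
Summing: -18.84 km east, -8.66 km north → (-18.84, -8.66).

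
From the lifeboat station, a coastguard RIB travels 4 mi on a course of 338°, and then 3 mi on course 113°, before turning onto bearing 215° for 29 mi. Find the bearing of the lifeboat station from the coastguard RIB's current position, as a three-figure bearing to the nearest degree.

036°

Leg 1 (338°, 4 mi): east 4 sin 338° = -1.50, north 4 cos 338° = 3.71
Leg 2 (113°, 3 mi): east 3 sin 113° = 2.76, north 3 cos 113° = -1.17
Leg 3 (215°, 29 mi): east 29 sin 215° = -16.63, north 29 cos 215° = -23.76
Net displacement: -15.37 east, -21.22 north. Direction back to start is (15.37, 21.22): bearing = atan2(15.37, 21.22) mod 360° = 35.92° ≈ 036°.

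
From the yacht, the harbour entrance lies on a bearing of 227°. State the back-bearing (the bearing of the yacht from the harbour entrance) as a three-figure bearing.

Back-bearing = 227° − 180° = 047°.

047°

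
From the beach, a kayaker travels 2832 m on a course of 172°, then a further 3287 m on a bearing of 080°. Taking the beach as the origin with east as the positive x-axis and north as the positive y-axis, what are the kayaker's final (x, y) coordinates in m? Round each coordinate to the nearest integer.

(3631, -2234)

Leg 1 (172°, 2832 m): east 2832 sin 172° = 394.14, north 2832 cos 172° = -2804.44
Leg 2 (080°, 3287 m): east 3287 sin 80° = 3237.06, north 3287 cos 80° = 570.78
Summing: 3631.20 m east, -2233.66 m north → (3631, -2234).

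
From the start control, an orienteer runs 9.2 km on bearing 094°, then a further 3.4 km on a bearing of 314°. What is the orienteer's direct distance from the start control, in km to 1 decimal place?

Leg 1 (094°, 9.2 km): east 9.2 sin 94° = 9.18, north 9.2 cos 94° = -0.64
Leg 2 (314°, 3.4 km): east 3.4 sin 314° = -2.45, north 3.4 cos 314° = 2.36
Net: 6.73 east, 1.72 north. Distance = √((6.73)² + (1.72)²) = 6.948 km.

6.9 km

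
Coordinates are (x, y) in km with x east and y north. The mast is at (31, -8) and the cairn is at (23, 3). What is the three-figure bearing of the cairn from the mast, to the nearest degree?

324°

Δeast = 23 − 31 = -8.00; Δnorth = 3 − -8 = 11.00.
Bearing = atan2(Δeast, Δnorth) mod 360° = 323.97° ≈ 324°.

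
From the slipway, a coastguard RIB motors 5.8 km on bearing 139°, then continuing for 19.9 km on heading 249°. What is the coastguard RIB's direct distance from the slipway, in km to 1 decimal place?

Leg 1 (139°, 5.8 km): east 5.8 sin 139° = 3.81, north 5.8 cos 139° = -4.38
Leg 2 (249°, 19.9 km): east 19.9 sin 249° = -18.58, north 19.9 cos 249° = -7.13
Net: -14.77 east, -11.51 north. Distance = √((-14.77)² + (-11.51)²) = 18.727 km.

18.7 km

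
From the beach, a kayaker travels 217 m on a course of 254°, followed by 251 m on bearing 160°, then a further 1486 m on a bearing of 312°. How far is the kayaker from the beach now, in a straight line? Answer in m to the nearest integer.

1412 m

Leg 1 (254°, 217 m): east 217 sin 254° = -208.59, north 217 cos 254° = -59.81
Leg 2 (160°, 251 m): east 251 sin 160° = 85.85, north 251 cos 160° = -235.86
Leg 3 (312°, 1486 m): east 1486 sin 312° = -1104.31, north 1486 cos 312° = 994.33
Net: -1227.06 east, 698.65 north. Distance = √((-1227.06)² + (698.65)²) = 1412.017 m.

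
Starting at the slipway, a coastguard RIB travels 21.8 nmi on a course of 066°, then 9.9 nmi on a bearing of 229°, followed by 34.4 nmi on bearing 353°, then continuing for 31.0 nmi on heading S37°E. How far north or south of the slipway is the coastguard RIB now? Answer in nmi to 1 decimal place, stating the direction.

11.8 nmi north

Leg 1 (066°, 21.8 nmi): east 21.8 sin 66° = 19.92, north 21.8 cos 66° = 8.87
Leg 2 (229°, 9.9 nmi): east 9.9 sin 229° = -7.47, north 9.9 cos 229° = -6.49
Leg 3 (353°, 34.4 nmi): east 34.4 sin 353° = -4.19, north 34.4 cos 353° = 34.14
Leg 4 (S37°E, 31.0 nmi): east 31.0 sin 143° = 18.66, north 31.0 cos 143° = -24.76
Net north component: 11.76 nmi.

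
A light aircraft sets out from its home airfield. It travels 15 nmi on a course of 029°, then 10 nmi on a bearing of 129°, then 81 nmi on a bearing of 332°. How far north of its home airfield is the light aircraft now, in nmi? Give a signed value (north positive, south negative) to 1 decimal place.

78.3 nmi

Leg 1 (029°, 15 nmi): east 15 sin 29° = 7.27, north 15 cos 29° = 13.12
Leg 2 (129°, 10 nmi): east 10 sin 129° = 7.77, north 10 cos 129° = -6.29
Leg 3 (332°, 81 nmi): east 81 sin 332° = -38.03, north 81 cos 332° = 71.52
Net north component: 78.34 nmi.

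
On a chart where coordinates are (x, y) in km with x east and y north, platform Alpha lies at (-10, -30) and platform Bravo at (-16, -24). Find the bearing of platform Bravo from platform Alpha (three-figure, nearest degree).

Δeast = -16 − -10 = -6.00; Δnorth = -24 − -30 = 6.00.
Bearing = atan2(Δeast, Δnorth) mod 360° = 315.00° ≈ 315°.

315°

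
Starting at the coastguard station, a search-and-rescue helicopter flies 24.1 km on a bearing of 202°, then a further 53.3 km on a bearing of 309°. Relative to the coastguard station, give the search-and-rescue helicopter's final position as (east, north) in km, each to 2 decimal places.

(-50.45, 11.20)

Leg 1 (202°, 24.1 km): east 24.1 sin 202° = -9.03, north 24.1 cos 202° = -22.35
Leg 2 (309°, 53.3 km): east 53.3 sin 309° = -41.42, north 53.3 cos 309° = 33.54
Summing: -50.45 km east, 11.20 km north → (-50.45, 11.20).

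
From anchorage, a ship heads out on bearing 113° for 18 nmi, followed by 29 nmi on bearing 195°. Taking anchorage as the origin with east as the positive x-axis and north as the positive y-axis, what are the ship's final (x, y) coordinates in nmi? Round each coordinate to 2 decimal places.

Leg 1 (113°, 18 nmi): east 18 sin 113° = 16.57, north 18 cos 113° = -7.03
Leg 2 (195°, 29 nmi): east 29 sin 195° = -7.51, north 29 cos 195° = -28.01
Summing: 9.06 nmi east, -35.05 nmi north → (9.06, -35.05).

(9.06, -35.05)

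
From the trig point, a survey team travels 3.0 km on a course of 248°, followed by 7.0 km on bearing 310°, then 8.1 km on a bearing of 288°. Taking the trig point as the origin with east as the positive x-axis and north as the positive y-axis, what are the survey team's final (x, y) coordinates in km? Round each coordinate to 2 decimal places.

(-15.85, 5.88)

Leg 1 (248°, 3.0 km): east 3.0 sin 248° = -2.78, north 3.0 cos 248° = -1.12
Leg 2 (310°, 7.0 km): east 7.0 sin 310° = -5.36, north 7.0 cos 310° = 4.50
Leg 3 (288°, 8.1 km): east 8.1 sin 288° = -7.70, north 8.1 cos 288° = 2.50
Summing: -15.85 km east, 5.88 km north → (-15.85, 5.88).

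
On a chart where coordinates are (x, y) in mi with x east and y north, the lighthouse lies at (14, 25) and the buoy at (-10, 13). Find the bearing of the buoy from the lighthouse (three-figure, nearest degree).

243°

Δeast = -10 − 14 = -24.00; Δnorth = 13 − 25 = -12.00.
Bearing = atan2(Δeast, Δnorth) mod 360° = 243.43° ≈ 243°.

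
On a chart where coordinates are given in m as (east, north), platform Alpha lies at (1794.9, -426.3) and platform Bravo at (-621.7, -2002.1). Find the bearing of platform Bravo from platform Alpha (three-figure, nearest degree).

Δeast = -621.7 − 1794.9 = -2416.60; Δnorth = -2002.1 − -426.3 = -1575.80.
Bearing = atan2(Δeast, Δnorth) mod 360° = 236.89° ≈ 237°.

237°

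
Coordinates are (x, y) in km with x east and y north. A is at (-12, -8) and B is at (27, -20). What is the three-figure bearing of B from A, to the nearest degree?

107°

Δeast = 27 − -12 = 39.00; Δnorth = -20 − -8 = -12.00.
Bearing = atan2(Δeast, Δnorth) mod 360° = 107.10° ≈ 107°.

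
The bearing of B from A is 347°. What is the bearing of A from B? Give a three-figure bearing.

167°

Back-bearing = 347° − 180° = 167°.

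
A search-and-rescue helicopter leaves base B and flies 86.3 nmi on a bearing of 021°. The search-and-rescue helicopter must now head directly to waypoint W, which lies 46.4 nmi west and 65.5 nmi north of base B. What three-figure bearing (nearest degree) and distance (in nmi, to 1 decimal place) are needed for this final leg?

259°, 78.8 nmi

Leg 1 (021°, 86.3 nmi): east 86.3 sin 21° = 30.93, north 86.3 cos 21° = 80.57
Current position: (30.93, 80.57). Target: (-46.4, 65.5). Remaining: Δeast = -77.33, Δnorth = -15.07.
Bearing = atan2(-77.33, -15.07) mod 360° = 258.97°; distance = √((-77.33)² + (-15.07)²) = 78.782 nmi.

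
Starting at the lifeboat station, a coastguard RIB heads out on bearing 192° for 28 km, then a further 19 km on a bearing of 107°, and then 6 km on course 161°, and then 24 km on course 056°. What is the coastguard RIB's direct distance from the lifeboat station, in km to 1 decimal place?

42.5 km

Leg 1 (192°, 28 km): east 28 sin 192° = -5.82, north 28 cos 192° = -27.39
Leg 2 (107°, 19 km): east 19 sin 107° = 18.17, north 19 cos 107° = -5.56
Leg 3 (161°, 6 km): east 6 sin 161° = 1.95, north 6 cos 161° = -5.67
Leg 4 (056°, 24 km): east 24 sin 56° = 19.90, north 24 cos 56° = 13.42
Net: 34.20 east, -25.20 north. Distance = √((34.20)² + (-25.20)²) = 42.478 km.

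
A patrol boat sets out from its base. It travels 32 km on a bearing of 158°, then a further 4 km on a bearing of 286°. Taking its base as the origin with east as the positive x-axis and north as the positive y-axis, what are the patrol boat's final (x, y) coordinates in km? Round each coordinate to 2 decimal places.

Leg 1 (158°, 32 km): east 32 sin 158° = 11.99, north 32 cos 158° = -29.67
Leg 2 (286°, 4 km): east 4 sin 286° = -3.85, north 4 cos 286° = 1.10
Summing: 8.14 km east, -28.57 km north → (8.14, -28.57).

(8.14, -28.57)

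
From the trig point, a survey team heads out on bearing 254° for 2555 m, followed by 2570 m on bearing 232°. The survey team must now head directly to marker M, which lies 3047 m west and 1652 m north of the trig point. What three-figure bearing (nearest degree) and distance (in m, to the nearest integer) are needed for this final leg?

Leg 1 (254°, 2555 m): east 2555 sin 254° = -2456.02, north 2555 cos 254° = -704.25
Leg 2 (232°, 2570 m): east 2570 sin 232° = -2025.19, north 2570 cos 232° = -1582.25
Current position: (-4481.21, -2286.50). Target: (-3047, 1652). Remaining: Δeast = 1434.21, Δnorth = 3938.50.
Bearing = atan2(1434.21, 3938.50) mod 360° = 20.01°; distance = √((1434.21)² + (3938.50)²) = 4191.512 m.

020°, 4192 m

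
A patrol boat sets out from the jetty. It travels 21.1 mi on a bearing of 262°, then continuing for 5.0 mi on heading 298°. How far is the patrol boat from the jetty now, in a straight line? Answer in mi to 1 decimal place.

25.3 mi

Leg 1 (262°, 21.1 mi): east 21.1 sin 262° = -20.89, north 21.1 cos 262° = -2.94
Leg 2 (298°, 5.0 mi): east 5.0 sin 298° = -4.41, north 5.0 cos 298° = 2.35
Net: -25.31 east, -0.59 north. Distance = √((-25.31)² + (-0.59)²) = 25.316 mi.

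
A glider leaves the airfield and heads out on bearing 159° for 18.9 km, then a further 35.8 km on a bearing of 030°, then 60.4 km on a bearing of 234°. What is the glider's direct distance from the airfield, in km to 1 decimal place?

32.8 km

Leg 1 (159°, 18.9 km): east 18.9 sin 159° = 6.77, north 18.9 cos 159° = -17.64
Leg 2 (030°, 35.8 km): east 35.8 sin 30° = 17.90, north 35.8 cos 30° = 31.00
Leg 3 (234°, 60.4 km): east 60.4 sin 234° = -48.86, north 60.4 cos 234° = -35.50
Net: -24.19 east, -22.14 north. Distance = √((-24.19)² + (-22.14)²) = 32.796 km.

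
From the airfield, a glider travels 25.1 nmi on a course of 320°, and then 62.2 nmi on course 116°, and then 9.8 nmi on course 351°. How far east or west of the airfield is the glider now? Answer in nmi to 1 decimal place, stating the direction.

Leg 1 (320°, 25.1 nmi): east 25.1 sin 320° = -16.13, north 25.1 cos 320° = 19.23
Leg 2 (116°, 62.2 nmi): east 62.2 sin 116° = 55.90, north 62.2 cos 116° = -27.27
Leg 3 (351°, 9.8 nmi): east 9.8 sin 351° = -1.53, north 9.8 cos 351° = 9.68
Net east component: 38.24 nmi.

38.2 nmi east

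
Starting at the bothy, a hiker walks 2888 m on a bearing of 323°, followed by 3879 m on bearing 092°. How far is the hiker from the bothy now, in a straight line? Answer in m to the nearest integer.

Leg 1 (323°, 2888 m): east 2888 sin 323° = -1738.04, north 2888 cos 323° = 2306.46
Leg 2 (092°, 3879 m): east 3879 sin 92° = 3876.64, north 3879 cos 92° = -135.38
Net: 2138.60 east, 2171.08 north. Distance = √((2138.60)² + (2171.08)²) = 3047.490 m.

3047 m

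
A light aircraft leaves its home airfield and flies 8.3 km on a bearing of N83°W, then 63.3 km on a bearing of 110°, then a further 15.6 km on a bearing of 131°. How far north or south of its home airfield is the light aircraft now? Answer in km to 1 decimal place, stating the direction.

30.9 km south

Leg 1 (N83°W, 8.3 km): east 8.3 sin 277° = -8.24, north 8.3 cos 277° = 1.01
Leg 2 (110°, 63.3 km): east 63.3 sin 110° = 59.48, north 63.3 cos 110° = -21.65
Leg 3 (131°, 15.6 km): east 15.6 sin 131° = 11.77, north 15.6 cos 131° = -10.23
Net north component: -30.87 km.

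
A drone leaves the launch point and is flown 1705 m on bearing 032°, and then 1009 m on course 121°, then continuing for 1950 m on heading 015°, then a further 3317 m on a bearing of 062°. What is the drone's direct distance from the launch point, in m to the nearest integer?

Leg 1 (032°, 1705 m): east 1705 sin 32° = 903.51, north 1705 cos 32° = 1445.92
Leg 2 (121°, 1009 m): east 1009 sin 121° = 864.88, north 1009 cos 121° = -519.67
Leg 3 (015°, 1950 m): east 1950 sin 15° = 504.70, north 1950 cos 15° = 1883.56
Leg 4 (062°, 3317 m): east 3317 sin 62° = 2928.74, north 3317 cos 62° = 1557.24
Net: 5201.83 east, 4367.04 north. Distance = √((5201.83)² + (4367.04)²) = 6791.912 m.

6792 m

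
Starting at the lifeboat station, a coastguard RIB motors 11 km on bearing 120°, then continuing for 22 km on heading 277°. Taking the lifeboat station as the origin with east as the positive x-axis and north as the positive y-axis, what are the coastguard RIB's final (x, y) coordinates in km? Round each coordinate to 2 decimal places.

Leg 1 (120°, 11 km): east 11 sin 120° = 9.53, north 11 cos 120° = -5.50
Leg 2 (277°, 22 km): east 22 sin 277° = -21.84, north 22 cos 277° = 2.68
Summing: -12.31 km east, -2.82 km north → (-12.31, -2.82).

(-12.31, -2.82)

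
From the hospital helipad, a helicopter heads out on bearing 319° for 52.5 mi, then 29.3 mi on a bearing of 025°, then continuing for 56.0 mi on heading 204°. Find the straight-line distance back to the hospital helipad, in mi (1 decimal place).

Leg 1 (319°, 52.5 mi): east 52.5 sin 319° = -34.44, north 52.5 cos 319° = 39.62
Leg 2 (025°, 29.3 mi): east 29.3 sin 25° = 12.38, north 29.3 cos 25° = 26.55
Leg 3 (204°, 56.0 mi): east 56.0 sin 204° = -22.78, north 56.0 cos 204° = -51.16
Net: -44.84 east, 15.02 north. Distance = √((-44.84)² + (15.02)²) = 47.286 mi.

47.3 mi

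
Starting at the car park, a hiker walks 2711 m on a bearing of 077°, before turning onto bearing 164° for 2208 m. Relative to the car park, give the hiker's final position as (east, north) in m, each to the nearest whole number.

Leg 1 (077°, 2711 m): east 2711 sin 77° = 2641.52, north 2711 cos 77° = 609.84
Leg 2 (164°, 2208 m): east 2208 sin 164° = 608.61, north 2208 cos 164° = -2122.47
Summing: 3250.12 m east, -1512.62 m north → (3250, -1513).

(3250, -1513)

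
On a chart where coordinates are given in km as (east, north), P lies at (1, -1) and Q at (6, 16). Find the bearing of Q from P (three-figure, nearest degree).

016°

Δeast = 6 − 1 = 5.00; Δnorth = 16 − -1 = 17.00.
Bearing = atan2(Δeast, Δnorth) mod 360° = 16.39° ≈ 016°.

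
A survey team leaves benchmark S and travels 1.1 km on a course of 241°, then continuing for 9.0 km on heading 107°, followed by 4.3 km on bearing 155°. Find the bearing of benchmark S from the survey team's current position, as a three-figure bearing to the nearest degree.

307°

Leg 1 (241°, 1.1 km): east 1.1 sin 241° = -0.96, north 1.1 cos 241° = -0.53
Leg 2 (107°, 9.0 km): east 9.0 sin 107° = 8.61, north 9.0 cos 107° = -2.63
Leg 3 (155°, 4.3 km): east 4.3 sin 155° = 1.82, north 4.3 cos 155° = -3.90
Net displacement: 9.46 east, -7.06 north. Direction back to start is (-9.46, 7.06): bearing = atan2(-9.46, 7.06) mod 360° = 306.74° ≈ 307°.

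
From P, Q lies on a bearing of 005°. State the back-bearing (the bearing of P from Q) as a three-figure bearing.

185°

Back-bearing = 005° + 180° = 185°.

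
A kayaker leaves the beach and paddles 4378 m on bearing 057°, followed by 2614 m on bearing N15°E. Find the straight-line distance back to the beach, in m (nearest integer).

6558 m

Leg 1 (057°, 4378 m): east 4378 sin 57° = 3671.70, north 4378 cos 57° = 2384.43
Leg 2 (N15°E, 2614 m): east 2614 sin 15° = 676.55, north 2614 cos 15° = 2524.93
Net: 4348.25 east, 4909.36 north. Distance = √((4348.25)² + (4909.36)²) = 6558.134 m.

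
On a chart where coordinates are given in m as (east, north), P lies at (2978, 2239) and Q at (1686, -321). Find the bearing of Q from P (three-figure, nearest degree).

207°

Δeast = 1686 − 2978 = -1292.00; Δnorth = -321 − 2239 = -2560.00.
Bearing = atan2(Δeast, Δnorth) mod 360° = 206.78° ≈ 207°.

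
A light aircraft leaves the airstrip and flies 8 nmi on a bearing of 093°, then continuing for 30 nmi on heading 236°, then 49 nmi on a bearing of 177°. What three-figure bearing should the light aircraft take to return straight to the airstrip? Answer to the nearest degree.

012°

Leg 1 (093°, 8 nmi): east 8 sin 93° = 7.99, north 8 cos 93° = -0.42
Leg 2 (236°, 30 nmi): east 30 sin 236° = -24.87, north 30 cos 236° = -16.78
Leg 3 (177°, 49 nmi): east 49 sin 177° = 2.56, north 49 cos 177° = -48.93
Net displacement: -14.32 east, -66.13 north. Direction back to start is (14.32, 66.13): bearing = atan2(14.32, 66.13) mod 360° = 12.22° ≈ 012°.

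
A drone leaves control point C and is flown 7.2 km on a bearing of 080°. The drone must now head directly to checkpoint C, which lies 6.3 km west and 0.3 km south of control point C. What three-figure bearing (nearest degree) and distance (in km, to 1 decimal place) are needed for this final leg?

263°, 13.5 km

Leg 1 (080°, 7.2 km): east 7.2 sin 80° = 7.09, north 7.2 cos 80° = 1.25
Current position: (7.09, 1.25). Target: (-6.3, -0.3). Remaining: Δeast = -13.39, Δnorth = -1.55.
Bearing = atan2(-13.39, -1.55) mod 360° = 263.40°; distance = √((-13.39)² + (-1.55)²) = 13.480 km.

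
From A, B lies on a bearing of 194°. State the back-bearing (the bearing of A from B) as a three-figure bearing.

014°

Back-bearing = 194° − 180° = 014°.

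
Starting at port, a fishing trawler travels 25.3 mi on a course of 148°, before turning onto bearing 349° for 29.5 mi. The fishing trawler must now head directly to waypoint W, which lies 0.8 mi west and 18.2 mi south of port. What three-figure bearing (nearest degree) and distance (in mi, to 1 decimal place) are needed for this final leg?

198°, 27.1 mi

Leg 1 (148°, 25.3 mi): east 25.3 sin 148° = 13.41, north 25.3 cos 148° = -21.46
Leg 2 (349°, 29.5 mi): east 29.5 sin 349° = -5.63, north 29.5 cos 349° = 28.96
Current position: (7.78, 7.50). Target: (-0.8, -18.2). Remaining: Δeast = -8.58, Δnorth = -25.70.
Bearing = atan2(-8.58, -25.70) mod 360° = 198.46°; distance = √((-8.58)² + (-25.70)²) = 27.096 mi.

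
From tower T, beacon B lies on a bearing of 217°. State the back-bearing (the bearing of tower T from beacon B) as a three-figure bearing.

Back-bearing = 217° − 180° = 037°.

037°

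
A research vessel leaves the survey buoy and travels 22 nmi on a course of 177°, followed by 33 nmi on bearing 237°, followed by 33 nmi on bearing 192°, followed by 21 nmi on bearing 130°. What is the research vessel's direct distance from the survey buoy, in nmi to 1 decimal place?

87.4 nmi

Leg 1 (177°, 22 nmi): east 22 sin 177° = 1.15, north 22 cos 177° = -21.97
Leg 2 (237°, 33 nmi): east 33 sin 237° = -27.68, north 33 cos 237° = -17.97
Leg 3 (192°, 33 nmi): east 33 sin 192° = -6.86, north 33 cos 192° = -32.28
Leg 4 (130°, 21 nmi): east 21 sin 130° = 16.09, north 21 cos 130° = -13.50
Net: -17.30 east, -85.72 north. Distance = √((-17.30)² + (-85.72)²) = 87.448 nmi.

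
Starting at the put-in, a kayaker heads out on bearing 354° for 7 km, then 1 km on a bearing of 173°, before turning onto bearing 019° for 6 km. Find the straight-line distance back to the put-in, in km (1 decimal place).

Leg 1 (354°, 7 km): east 7 sin 354° = -0.73, north 7 cos 354° = 6.96
Leg 2 (173°, 1 km): east 1 sin 173° = 0.12, north 1 cos 173° = -0.99
Leg 3 (019°, 6 km): east 6 sin 19° = 1.95, north 6 cos 19° = 5.67
Net: 1.34 east, 11.64 north. Distance = √((1.34)² + (11.64)²) = 11.719 km.

11.7 km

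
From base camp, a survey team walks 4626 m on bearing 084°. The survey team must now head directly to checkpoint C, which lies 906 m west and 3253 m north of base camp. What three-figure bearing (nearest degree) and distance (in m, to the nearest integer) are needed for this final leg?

297°, 6164 m

Leg 1 (084°, 4626 m): east 4626 sin 84° = 4600.66, north 4626 cos 84° = 483.55
Current position: (4600.66, 483.55). Target: (-906, 3253). Remaining: Δeast = -5506.66, Δnorth = 2769.45.
Bearing = atan2(-5506.66, 2769.45) mod 360° = 296.70°; distance = √((-5506.66)² + (2769.45)²) = 6163.858 m.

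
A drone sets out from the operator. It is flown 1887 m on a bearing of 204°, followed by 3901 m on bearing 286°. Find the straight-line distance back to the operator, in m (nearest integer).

4564 m

Leg 1 (204°, 1887 m): east 1887 sin 204° = -767.51, north 1887 cos 204° = -1723.86
Leg 2 (286°, 3901 m): east 3901 sin 286° = -3749.88, north 3901 cos 286° = 1075.26
Net: -4517.39 east, -648.60 north. Distance = √((-4517.39)² + (-648.60)²) = 4563.719 m.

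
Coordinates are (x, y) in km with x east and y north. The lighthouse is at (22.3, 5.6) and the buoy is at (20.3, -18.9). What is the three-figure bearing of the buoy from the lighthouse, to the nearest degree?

185°

Δeast = 20.3 − 22.3 = -2.00; Δnorth = -18.9 − 5.6 = -24.50.
Bearing = atan2(Δeast, Δnorth) mod 360° = 184.67° ≈ 185°.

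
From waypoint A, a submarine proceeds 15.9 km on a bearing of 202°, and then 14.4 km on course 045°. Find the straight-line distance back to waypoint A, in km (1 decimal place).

Leg 1 (202°, 15.9 km): east 15.9 sin 202° = -5.96, north 15.9 cos 202° = -14.74
Leg 2 (045°, 14.4 km): east 14.4 sin 45° = 10.18, north 14.4 cos 45° = 10.18
Net: 4.23 east, -4.56 north. Distance = √((4.23)² + (-4.56)²) = 6.217 km.

6.2 km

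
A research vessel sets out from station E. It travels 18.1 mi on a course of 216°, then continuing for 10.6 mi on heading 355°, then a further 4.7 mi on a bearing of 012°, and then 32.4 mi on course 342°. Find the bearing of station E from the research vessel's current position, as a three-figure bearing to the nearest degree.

Leg 1 (216°, 18.1 mi): east 18.1 sin 216° = -10.64, north 18.1 cos 216° = -14.64
Leg 2 (355°, 10.6 mi): east 10.6 sin 355° = -0.92, north 10.6 cos 355° = 10.56
Leg 3 (012°, 4.7 mi): east 4.7 sin 12° = 0.98, north 4.7 cos 12° = 4.60
Leg 4 (342°, 32.4 mi): east 32.4 sin 342° = -10.01, north 32.4 cos 342° = 30.81
Net displacement: -20.60 east, 31.33 north. Direction back to start is (20.60, -31.33): bearing = atan2(20.60, -31.33) mod 360° = 146.68° ≈ 147°.

147°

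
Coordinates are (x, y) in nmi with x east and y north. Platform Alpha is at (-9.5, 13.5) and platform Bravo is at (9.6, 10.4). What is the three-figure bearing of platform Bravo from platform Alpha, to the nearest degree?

Δeast = 9.6 − -9.5 = 19.10; Δnorth = 10.4 − 13.5 = -3.10.
Bearing = atan2(Δeast, Δnorth) mod 360° = 99.22° ≈ 099°.

099°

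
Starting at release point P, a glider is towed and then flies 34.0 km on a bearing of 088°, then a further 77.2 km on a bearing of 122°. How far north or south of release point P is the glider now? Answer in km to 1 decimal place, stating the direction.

39.7 km south

Leg 1 (088°, 34.0 km): east 34.0 sin 88° = 33.98, north 34.0 cos 88° = 1.19
Leg 2 (122°, 77.2 km): east 77.2 sin 122° = 65.47, north 77.2 cos 122° = -40.91
Net north component: -39.72 km.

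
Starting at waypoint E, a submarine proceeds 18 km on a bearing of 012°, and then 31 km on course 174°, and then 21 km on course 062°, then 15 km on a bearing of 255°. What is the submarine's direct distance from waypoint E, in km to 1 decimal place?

13.2 km

Leg 1 (012°, 18 km): east 18 sin 12° = 3.74, north 18 cos 12° = 17.61
Leg 2 (174°, 31 km): east 31 sin 174° = 3.24, north 31 cos 174° = -30.83
Leg 3 (062°, 21 km): east 21 sin 62° = 18.54, north 21 cos 62° = 9.86
Leg 4 (255°, 15 km): east 15 sin 255° = -14.49, north 15 cos 255° = -3.88
Net: 11.04 east, -7.25 north. Distance = √((11.04)² + (-7.25)²) = 13.203 km.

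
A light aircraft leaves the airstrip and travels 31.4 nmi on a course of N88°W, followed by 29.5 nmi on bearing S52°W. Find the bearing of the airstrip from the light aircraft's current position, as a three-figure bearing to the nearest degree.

073°

Leg 1 (N88°W, 31.4 nmi): east 31.4 sin 272° = -31.38, north 31.4 cos 272° = 1.10
Leg 2 (S52°W, 29.5 nmi): east 29.5 sin 232° = -23.25, north 29.5 cos 232° = -18.16
Net displacement: -54.63 east, -17.07 north. Direction back to start is (54.63, 17.07): bearing = atan2(54.63, 17.07) mod 360° = 72.65° ≈ 073°.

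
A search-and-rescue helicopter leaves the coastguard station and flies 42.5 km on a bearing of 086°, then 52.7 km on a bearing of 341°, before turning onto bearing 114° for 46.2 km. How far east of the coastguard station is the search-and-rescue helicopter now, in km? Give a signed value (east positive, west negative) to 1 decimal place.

67.4 km

Leg 1 (086°, 42.5 km): east 42.5 sin 86° = 42.40, north 42.5 cos 86° = 2.96
Leg 2 (341°, 52.7 km): east 52.7 sin 341° = -17.16, north 52.7 cos 341° = 49.83
Leg 3 (114°, 46.2 km): east 46.2 sin 114° = 42.21, north 46.2 cos 114° = -18.79
Net east component: 67.44 km.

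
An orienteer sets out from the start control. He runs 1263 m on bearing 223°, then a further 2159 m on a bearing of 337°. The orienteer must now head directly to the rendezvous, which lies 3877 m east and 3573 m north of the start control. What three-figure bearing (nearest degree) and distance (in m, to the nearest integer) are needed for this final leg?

066°, 6120 m

Leg 1 (223°, 1263 m): east 1263 sin 223° = -861.36, north 1263 cos 223° = -923.70
Leg 2 (337°, 2159 m): east 2159 sin 337° = -843.59, north 2159 cos 337° = 1987.37
Current position: (-1704.95, 1063.67). Target: (3877, 3573). Remaining: Δeast = 5581.95, Δnorth = 2509.33.
Bearing = atan2(5581.95, 2509.33) mod 360° = 65.79°; distance = √((5581.95)² + (2509.33)²) = 6120.043 m.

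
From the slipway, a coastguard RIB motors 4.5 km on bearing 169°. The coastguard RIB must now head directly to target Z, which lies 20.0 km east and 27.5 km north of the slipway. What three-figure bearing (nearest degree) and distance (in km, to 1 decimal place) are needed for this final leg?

031°, 37.2 km

Leg 1 (169°, 4.5 km): east 4.5 sin 169° = 0.86, north 4.5 cos 169° = -4.42
Current position: (0.86, -4.42). Target: (20.0, 27.5). Remaining: Δeast = 19.14, Δnorth = 31.92.
Bearing = atan2(19.14, 31.92) mod 360° = 30.95°; distance = √((19.14)² + (31.92)²) = 37.217 km.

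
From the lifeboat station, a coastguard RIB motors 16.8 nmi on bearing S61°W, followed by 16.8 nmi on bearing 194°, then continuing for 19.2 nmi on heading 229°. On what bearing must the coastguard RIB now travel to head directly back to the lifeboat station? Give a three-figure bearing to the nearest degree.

042°

Leg 1 (S61°W, 16.8 nmi): east 16.8 sin 241° = -14.69, north 16.8 cos 241° = -8.14
Leg 2 (194°, 16.8 nmi): east 16.8 sin 194° = -4.06, north 16.8 cos 194° = -16.30
Leg 3 (229°, 19.2 nmi): east 19.2 sin 229° = -14.49, north 19.2 cos 229° = -12.60
Net displacement: -33.25 east, -37.04 north. Direction back to start is (33.25, 37.04): bearing = atan2(33.25, 37.04) mod 360° = 41.91° ≈ 042°.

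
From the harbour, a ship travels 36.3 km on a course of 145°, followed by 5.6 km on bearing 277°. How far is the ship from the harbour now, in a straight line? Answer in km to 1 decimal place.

32.8 km

Leg 1 (145°, 36.3 km): east 36.3 sin 145° = 20.82, north 36.3 cos 145° = -29.74
Leg 2 (277°, 5.6 km): east 5.6 sin 277° = -5.56, north 5.6 cos 277° = 0.68
Net: 15.26 east, -29.05 north. Distance = √((15.26)² + (-29.05)²) = 32.818 km.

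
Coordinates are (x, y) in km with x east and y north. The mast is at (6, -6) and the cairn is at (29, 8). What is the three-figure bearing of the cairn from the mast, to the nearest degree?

059°

Δeast = 29 − 6 = 23.00; Δnorth = 8 − -6 = 14.00.
Bearing = atan2(Δeast, Δnorth) mod 360° = 58.67° ≈ 059°.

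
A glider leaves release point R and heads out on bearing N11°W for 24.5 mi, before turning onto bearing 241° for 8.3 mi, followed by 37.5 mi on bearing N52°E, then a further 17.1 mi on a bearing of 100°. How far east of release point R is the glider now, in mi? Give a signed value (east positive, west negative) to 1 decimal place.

34.5 mi

Leg 1 (N11°W, 24.5 mi): east 24.5 sin 349° = -4.67, north 24.5 cos 349° = 24.05
Leg 2 (241°, 8.3 mi): east 8.3 sin 241° = -7.26, north 8.3 cos 241° = -4.02
Leg 3 (N52°E, 37.5 mi): east 37.5 sin 52° = 29.55, north 37.5 cos 52° = 23.09
Leg 4 (100°, 17.1 mi): east 17.1 sin 100° = 16.84, north 17.1 cos 100° = -2.97
Net east component: 34.46 mi.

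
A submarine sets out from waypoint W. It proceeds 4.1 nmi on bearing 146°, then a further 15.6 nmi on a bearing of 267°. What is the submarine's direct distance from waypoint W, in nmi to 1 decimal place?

13.9 nmi

Leg 1 (146°, 4.1 nmi): east 4.1 sin 146° = 2.29, north 4.1 cos 146° = -3.40
Leg 2 (267°, 15.6 nmi): east 15.6 sin 267° = -15.58, north 15.6 cos 267° = -0.82
Net: -13.29 east, -4.22 north. Distance = √((-13.29)² + (-4.22)²) = 13.939 nmi.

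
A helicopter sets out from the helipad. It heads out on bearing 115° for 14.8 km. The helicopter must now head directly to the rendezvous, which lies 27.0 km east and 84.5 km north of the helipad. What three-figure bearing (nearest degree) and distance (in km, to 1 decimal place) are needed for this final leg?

Leg 1 (115°, 14.8 km): east 14.8 sin 115° = 13.41, north 14.8 cos 115° = -6.25
Current position: (13.41, -6.25). Target: (27.0, 84.5). Remaining: Δeast = 13.59, Δnorth = 90.75.
Bearing = atan2(13.59, 90.75) mod 360° = 8.51°; distance = √((13.59)² + (90.75)²) = 91.766 km.

009°, 91.8 km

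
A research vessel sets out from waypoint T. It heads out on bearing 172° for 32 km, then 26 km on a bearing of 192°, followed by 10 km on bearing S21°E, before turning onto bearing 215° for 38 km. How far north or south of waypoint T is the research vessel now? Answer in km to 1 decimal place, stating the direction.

97.6 km south

Leg 1 (172°, 32 km): east 32 sin 172° = 4.45, north 32 cos 172° = -31.69
Leg 2 (192°, 26 km): east 26 sin 192° = -5.41, north 26 cos 192° = -25.43
Leg 3 (S21°E, 10 km): east 10 sin 159° = 3.58, north 10 cos 159° = -9.34
Leg 4 (215°, 38 km): east 38 sin 215° = -21.80, north 38 cos 215° = -31.13
Net north component: -97.58 km.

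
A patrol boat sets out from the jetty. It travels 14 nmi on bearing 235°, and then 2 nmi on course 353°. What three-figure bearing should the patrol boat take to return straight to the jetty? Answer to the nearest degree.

063°

Leg 1 (235°, 14 nmi): east 14 sin 235° = -11.47, north 14 cos 235° = -8.03
Leg 2 (353°, 2 nmi): east 2 sin 353° = -0.24, north 2 cos 353° = 1.99
Net displacement: -11.71 east, -6.04 north. Direction back to start is (11.71, 6.04): bearing = atan2(11.71, 6.04) mod 360° = 62.70° ≈ 063°.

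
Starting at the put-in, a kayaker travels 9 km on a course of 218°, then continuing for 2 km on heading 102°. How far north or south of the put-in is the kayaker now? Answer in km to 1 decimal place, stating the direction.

Leg 1 (218°, 9 km): east 9 sin 218° = -5.54, north 9 cos 218° = -7.09
Leg 2 (102°, 2 km): east 2 sin 102° = 1.96, north 2 cos 102° = -0.42
Net north component: -7.51 km.

7.5 km south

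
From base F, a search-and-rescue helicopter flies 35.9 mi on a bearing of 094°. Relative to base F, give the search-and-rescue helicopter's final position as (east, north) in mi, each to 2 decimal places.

Leg 1 (094°, 35.9 mi): east 35.9 sin 94° = 35.81, north 35.9 cos 94° = -2.50
Summing: 35.81 mi east, -2.50 mi north → (35.81, -2.50).

(35.81, -2.50)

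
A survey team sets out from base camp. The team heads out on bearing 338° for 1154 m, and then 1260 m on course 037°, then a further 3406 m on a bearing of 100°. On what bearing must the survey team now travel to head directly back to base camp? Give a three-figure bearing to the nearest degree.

Leg 1 (338°, 1154 m): east 1154 sin 338° = -432.30, north 1154 cos 338° = 1069.97
Leg 2 (037°, 1260 m): east 1260 sin 37° = 758.29, north 1260 cos 37° = 1006.28
Leg 3 (100°, 3406 m): east 3406 sin 100° = 3354.26, north 3406 cos 100° = -591.45
Net displacement: 3680.25 east, 1484.81 north. Direction back to start is (-3680.25, -1484.81): bearing = atan2(-3680.25, -1484.81) mod 360° = 248.03° ≈ 248°.

248°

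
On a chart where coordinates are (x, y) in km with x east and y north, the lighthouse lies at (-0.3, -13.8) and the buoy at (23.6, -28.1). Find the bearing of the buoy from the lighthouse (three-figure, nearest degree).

121°

Δeast = 23.6 − -0.3 = 23.90; Δnorth = -28.1 − -13.8 = -14.30.
Bearing = atan2(Δeast, Δnorth) mod 360° = 120.89° ≈ 121°.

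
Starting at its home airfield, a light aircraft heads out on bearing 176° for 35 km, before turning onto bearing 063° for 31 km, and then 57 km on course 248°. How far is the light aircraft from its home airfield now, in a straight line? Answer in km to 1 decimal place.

Leg 1 (176°, 35 km): east 35 sin 176° = 2.44, north 35 cos 176° = -34.91
Leg 2 (063°, 31 km): east 31 sin 63° = 27.62, north 31 cos 63° = 14.07
Leg 3 (248°, 57 km): east 57 sin 248° = -52.85, north 57 cos 248° = -21.35
Net: -22.79 east, -42.19 north. Distance = √((-22.79)² + (-42.19)²) = 47.954 km.

48.0 km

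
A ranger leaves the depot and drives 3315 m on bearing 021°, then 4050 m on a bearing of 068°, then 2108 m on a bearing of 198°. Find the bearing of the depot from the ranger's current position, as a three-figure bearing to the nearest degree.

239°

Leg 1 (021°, 3315 m): east 3315 sin 21° = 1187.99, north 3315 cos 21° = 3094.82
Leg 2 (068°, 4050 m): east 4050 sin 68° = 3755.09, north 4050 cos 68° = 1517.16
Leg 3 (198°, 2108 m): east 2108 sin 198° = -651.41, north 2108 cos 198° = -2004.83
Net displacement: 4291.68 east, 2607.15 north. Direction back to start is (-4291.68, -2607.15): bearing = atan2(-4291.68, -2607.15) mod 360° = 238.72° ≈ 239°.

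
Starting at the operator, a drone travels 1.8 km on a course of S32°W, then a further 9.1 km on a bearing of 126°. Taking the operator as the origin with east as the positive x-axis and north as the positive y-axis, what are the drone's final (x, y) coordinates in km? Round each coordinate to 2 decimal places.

(6.41, -6.88)

Leg 1 (S32°W, 1.8 km): east 1.8 sin 212° = -0.95, north 1.8 cos 212° = -1.53
Leg 2 (126°, 9.1 km): east 9.1 sin 126° = 7.36, north 9.1 cos 126° = -5.35
Summing: 6.41 km east, -6.88 km north → (6.41, -6.88).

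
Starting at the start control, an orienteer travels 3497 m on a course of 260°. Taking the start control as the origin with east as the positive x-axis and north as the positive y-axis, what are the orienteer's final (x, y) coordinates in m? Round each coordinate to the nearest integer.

Leg 1 (260°, 3497 m): east 3497 sin 260° = -3443.87, north 3497 cos 260° = -607.25
Summing: -3443.87 m east, -607.25 m north → (-3444, -607).

(-3444, -607)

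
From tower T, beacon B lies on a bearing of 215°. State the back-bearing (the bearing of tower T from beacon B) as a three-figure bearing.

035°

Back-bearing = 215° − 180° = 035°.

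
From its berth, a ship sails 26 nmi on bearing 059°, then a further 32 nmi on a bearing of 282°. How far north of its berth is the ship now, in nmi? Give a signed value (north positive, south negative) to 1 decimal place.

Leg 1 (059°, 26 nmi): east 26 sin 59° = 22.29, north 26 cos 59° = 13.39
Leg 2 (282°, 32 nmi): east 32 sin 282° = -31.30, north 32 cos 282° = 6.65
Net north component: 20.04 nmi.

20.0 nmi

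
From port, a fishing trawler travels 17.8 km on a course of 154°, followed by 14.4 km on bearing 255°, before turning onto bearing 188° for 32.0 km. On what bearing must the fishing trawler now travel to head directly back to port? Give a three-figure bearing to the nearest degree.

012°

Leg 1 (154°, 17.8 km): east 17.8 sin 154° = 7.80, north 17.8 cos 154° = -16.00
Leg 2 (255°, 14.4 km): east 14.4 sin 255° = -13.91, north 14.4 cos 255° = -3.73
Leg 3 (188°, 32.0 km): east 32.0 sin 188° = -4.45, north 32.0 cos 188° = -31.69
Net displacement: -10.56 east, -51.41 north. Direction back to start is (10.56, 51.41): bearing = atan2(10.56, 51.41) mod 360° = 11.61° ≈ 012°.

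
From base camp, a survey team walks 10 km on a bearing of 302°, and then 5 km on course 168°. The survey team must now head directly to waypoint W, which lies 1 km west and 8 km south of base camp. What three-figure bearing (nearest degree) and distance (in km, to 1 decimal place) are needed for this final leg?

Leg 1 (302°, 10 km): east 10 sin 302° = -8.48, north 10 cos 302° = 5.30
Leg 2 (168°, 5 km): east 5 sin 168° = 1.04, north 5 cos 168° = -4.89
Current position: (-7.44, 0.41). Target: (-1, -8). Remaining: Δeast = 6.44, Δnorth = -8.41.
Bearing = atan2(6.44, -8.41) mod 360° = 142.55°; distance = √((6.44)² + (-8.41)²) = 10.592 km.

143°, 10.6 km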